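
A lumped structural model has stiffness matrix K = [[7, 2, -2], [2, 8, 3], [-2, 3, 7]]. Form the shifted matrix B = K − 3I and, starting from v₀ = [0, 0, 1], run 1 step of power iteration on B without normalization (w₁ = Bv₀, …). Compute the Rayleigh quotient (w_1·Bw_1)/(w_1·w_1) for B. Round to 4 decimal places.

7.0690

B = K − 3I has rows (4, 2, -2); (2, 5, 3); (-2, 3, 4)
w1 = Bv₀ = (4·0 + 2·0 + (-2)·1; 2·0 + 5·0 + 3·1; (-2)·0 + 3·0 + 4·1) = (-2, 3, 4)
Bw1 = (-10, 23, 29)
w1·Bw1 = 205; w1·w1 = 29; μ ≈ 205/29 = 7.0690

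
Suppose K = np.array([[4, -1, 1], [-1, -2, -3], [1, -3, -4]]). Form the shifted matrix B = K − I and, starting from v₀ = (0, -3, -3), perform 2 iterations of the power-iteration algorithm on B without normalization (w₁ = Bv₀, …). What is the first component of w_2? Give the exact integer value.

6

B = K − I has rows (3, -1, 1); (-1, -3, -3); (1, -3, -5)
w1 = Bv₀ = (3·0 + (-1)·(-3) + 1·(-3); (-1)·0 + (-3)·(-3) + (-3)·(-3); 1·0 + (-3)·(-3) + (-5)·(-3)) = (0, 18, 24)
w2 = Bw1 = (3·0 + (-1)·18 + 1·24; (-1)·0 + (-3)·18 + (-3)·24; 1·0 + (-3)·18 + (-5)·24) = (6, -126, -174)
Requested component of w2: 6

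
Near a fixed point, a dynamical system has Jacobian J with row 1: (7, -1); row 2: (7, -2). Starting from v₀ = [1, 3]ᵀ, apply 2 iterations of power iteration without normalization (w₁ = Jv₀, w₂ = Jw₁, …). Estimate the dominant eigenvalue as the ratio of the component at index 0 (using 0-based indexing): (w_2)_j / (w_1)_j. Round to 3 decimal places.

6.750

w1 = Jv₀ = (4, 1)
w2 = Jw1 = (27, 26)
Ratio at component: 27 / 4 = 6.750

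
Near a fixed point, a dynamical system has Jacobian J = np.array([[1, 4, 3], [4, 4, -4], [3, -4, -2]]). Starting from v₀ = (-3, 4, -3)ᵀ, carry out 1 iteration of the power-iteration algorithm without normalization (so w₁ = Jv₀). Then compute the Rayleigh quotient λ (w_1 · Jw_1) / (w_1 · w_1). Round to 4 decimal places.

4.4329

w1 = Jv₀ = (1·(-3) + 4·4 + 3·(-3); 4·(-3) + 4·4 + (-4)·(-3); 3·(-3) + (-4)·4 + (-2)·(-3)) = (4, 16, -19)
Jw1 = (11, 156, -14)
w1·Jw1 = 4·11 + 16·156 + (-19)·(-14) = 2806; w1·w1 = 4·4 + 16·16 + (-19)·(-19) = 633
λ ≈ 2806/633 = 4.4329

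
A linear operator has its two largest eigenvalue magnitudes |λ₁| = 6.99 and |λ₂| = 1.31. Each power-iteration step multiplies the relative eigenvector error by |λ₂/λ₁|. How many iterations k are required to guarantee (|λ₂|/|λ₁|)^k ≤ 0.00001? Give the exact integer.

|λ₂/λ₁| = 1.31/6.99 = 0.18741
Need k ≥ ln(0.00001) / ln(0.18741) = -11.5129 / -1.6745 ≈ 6.876
Smallest integer k satisfying the bound: 7

7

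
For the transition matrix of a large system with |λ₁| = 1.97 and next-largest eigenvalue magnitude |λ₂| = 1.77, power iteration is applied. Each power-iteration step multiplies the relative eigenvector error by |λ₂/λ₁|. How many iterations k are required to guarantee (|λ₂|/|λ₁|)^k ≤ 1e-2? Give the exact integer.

|λ₂/λ₁| = 1.77/1.97 = 0.89848
Need k ≥ ln(1e-2) / ln(0.89848) = -4.6052 / -0.1071 ≈ 43.017
Smallest integer k satisfying the bound: 44

44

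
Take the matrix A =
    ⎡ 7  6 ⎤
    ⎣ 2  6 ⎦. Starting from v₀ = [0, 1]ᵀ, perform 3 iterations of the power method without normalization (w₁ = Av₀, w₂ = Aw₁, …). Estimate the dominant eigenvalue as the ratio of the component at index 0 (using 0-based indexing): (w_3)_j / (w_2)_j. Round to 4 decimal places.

w1 = Av₀ = (7·0 + 6·1; 2·0 + 6·1) = (6, 6)
w2 = Aw1 = (7·6 + 6·6; 2·6 + 6·6) = (78, 48)
w3 = Aw2 = (834, 444)
Ratio at component: 834 / 78 = 10.6923

λ ≈ 10.6923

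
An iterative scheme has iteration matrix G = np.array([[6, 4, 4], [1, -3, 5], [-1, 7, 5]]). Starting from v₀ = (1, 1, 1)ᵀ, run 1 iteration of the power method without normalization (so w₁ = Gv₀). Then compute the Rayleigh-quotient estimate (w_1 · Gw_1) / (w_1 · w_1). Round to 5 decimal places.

w1 = Gv₀ = (14, 3, 11)
Gw1 = (140, 60, 62)
w1·Gw1 = 14·140 + 3·60 + 11·62 = 2822; w1·w1 = 14·14 + 3·3 + 11·11 = 326
λ ≈ 2822/326 = 8.65644

λ ≈ 8.65644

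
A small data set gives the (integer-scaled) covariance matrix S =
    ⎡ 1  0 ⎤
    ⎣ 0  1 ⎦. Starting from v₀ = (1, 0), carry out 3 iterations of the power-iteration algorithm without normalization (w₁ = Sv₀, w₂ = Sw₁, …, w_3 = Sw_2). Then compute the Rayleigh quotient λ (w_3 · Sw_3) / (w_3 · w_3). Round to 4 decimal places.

w1 = Sv₀ = (1, 0)
w2 = Sw1 = (1, 0)
w3 = Sw2 = (1, 0)
Sw3 = (1, 0)
w3·Sw3 = 1·1 + 0·0 = 1; w3·w3 = 1·1 + 0·0 = 1
λ ≈ 1/1 = 1.0000

1.0000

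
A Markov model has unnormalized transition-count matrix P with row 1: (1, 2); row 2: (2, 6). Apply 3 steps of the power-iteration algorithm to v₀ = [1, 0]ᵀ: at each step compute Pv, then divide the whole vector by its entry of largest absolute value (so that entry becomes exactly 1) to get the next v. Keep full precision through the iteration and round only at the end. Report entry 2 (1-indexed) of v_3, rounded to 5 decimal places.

1.00000

Pv0 = (1.000000, 2.000000); divide by 2.000000 → v1 = (0.500000, 1.000000)
Pv1 = (2.500000, 7.000000); divide by 7.000000 → v2 = (0.357143, 1.000000)
Pv2 = (2.357143, 6.714286); divide by 6.714286 → v3 = (0.351064, 1.000000)
Requested entry of v3: 94/94 = 1.00000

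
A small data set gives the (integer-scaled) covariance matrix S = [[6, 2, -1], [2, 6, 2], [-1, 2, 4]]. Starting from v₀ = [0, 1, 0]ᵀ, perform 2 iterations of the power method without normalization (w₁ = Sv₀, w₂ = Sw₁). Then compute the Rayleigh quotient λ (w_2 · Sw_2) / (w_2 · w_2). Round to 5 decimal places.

8.04082

w1 = Sv₀ = (6·0 + 2·1 + (-1)·0; 2·0 + 6·1 + 2·0; (-1)·0 + 2·1 + 4·0) = (2, 6, 2)
w2 = Sw1 = (6·2 + 2·6 + (-1)·2; 2·2 + 6·6 + 2·2; (-1)·2 + 2·6 + 4·2) = (22, 44, 18)
Sw2 = (202, 344, 138)
w2·Sw2 = 22·202 + 44·344 + 18·138 = 22064; w2·w2 = 22·22 + 44·44 + 18·18 = 2744
λ ≈ 22064/2744 = 8.04082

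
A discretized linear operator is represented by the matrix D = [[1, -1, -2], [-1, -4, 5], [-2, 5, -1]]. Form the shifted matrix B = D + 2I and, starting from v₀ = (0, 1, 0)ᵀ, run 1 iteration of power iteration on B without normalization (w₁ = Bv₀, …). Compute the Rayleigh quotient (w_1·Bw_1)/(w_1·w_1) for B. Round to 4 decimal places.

B = D + 2I has rows (3, -1, -2); (-1, -2, 5); (-2, 5, 1)
w1 = Bv₀ = (3·0 + (-1)·1 + (-2)·0; (-1)·0 + (-2)·1 + 5·0; (-2)·0 + 5·1 + 1·0) = (-1, -2, 5)
Bw1 = (-11, 30, -3)
w1·Bw1 = -64; w1·w1 = 30; μ ≈ -64/30 = -2.1333

μ ≈ -2.1333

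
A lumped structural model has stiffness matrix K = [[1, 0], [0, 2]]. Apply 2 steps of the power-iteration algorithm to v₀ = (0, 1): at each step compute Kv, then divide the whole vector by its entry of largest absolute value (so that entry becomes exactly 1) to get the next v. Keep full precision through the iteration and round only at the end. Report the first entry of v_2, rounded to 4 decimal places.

Kv0 = (0.00000, 2.00000); divide by 2.00000 → v1 = (0.00000, 1.00000)
Kv1 = (0.00000, 2.00000); divide by 2.00000 → v2 = (0.00000, 1.00000)
Requested entry of v2: 0/4 = 0.0000

0.0000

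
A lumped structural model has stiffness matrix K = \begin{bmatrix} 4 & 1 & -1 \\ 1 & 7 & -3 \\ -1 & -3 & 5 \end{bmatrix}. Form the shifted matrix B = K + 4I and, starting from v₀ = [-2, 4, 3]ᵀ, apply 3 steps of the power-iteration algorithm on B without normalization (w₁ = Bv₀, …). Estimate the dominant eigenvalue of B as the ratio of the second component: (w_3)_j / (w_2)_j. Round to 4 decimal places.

9.9529

B = K + 4I has rows (8, 1, -1); (1, 11, -3); (-1, -3, 9)
w1 = Bv₀ = (-15, 33, 17)
w2 = Bw1 = (-104, 297, 69)
w3 = Bw2 = (-604, 2956, -166)
Ratio: 2956/297 = 9.9529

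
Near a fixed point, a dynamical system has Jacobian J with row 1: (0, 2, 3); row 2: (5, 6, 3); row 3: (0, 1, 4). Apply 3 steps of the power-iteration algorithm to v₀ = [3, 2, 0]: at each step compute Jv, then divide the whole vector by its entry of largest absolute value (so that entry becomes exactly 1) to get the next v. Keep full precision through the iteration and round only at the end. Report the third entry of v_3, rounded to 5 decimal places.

Jv0 = (4.000000, 27.000000, 2.000000); divide by 27.000000 → v1 = (0.148148, 1.000000, 0.074074)
Jv1 = (2.222222, 6.962963, 1.296296); divide by 6.962963 → v2 = (0.319149, 1.000000, 0.186170)
Jv2 = (2.558511, 8.154255, 1.744681); divide by 8.154255 → v3 = (0.313764, 1.000000, 0.213960)
Requested entry of v3: 328/1533 = 0.21396

0.21396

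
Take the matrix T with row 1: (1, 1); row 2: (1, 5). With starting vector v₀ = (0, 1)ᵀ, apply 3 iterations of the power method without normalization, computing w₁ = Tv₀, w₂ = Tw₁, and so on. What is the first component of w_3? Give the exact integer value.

32

w1 = Tv₀ = (1·0 + 1·1; 1·0 + 5·1) = (1, 5)
w2 = Tw1 = (1·1 + 1·5; 1·1 + 5·5) = (6, 26)
w3 = Tw2 = (32, 136)
The requested component of w3 is 32.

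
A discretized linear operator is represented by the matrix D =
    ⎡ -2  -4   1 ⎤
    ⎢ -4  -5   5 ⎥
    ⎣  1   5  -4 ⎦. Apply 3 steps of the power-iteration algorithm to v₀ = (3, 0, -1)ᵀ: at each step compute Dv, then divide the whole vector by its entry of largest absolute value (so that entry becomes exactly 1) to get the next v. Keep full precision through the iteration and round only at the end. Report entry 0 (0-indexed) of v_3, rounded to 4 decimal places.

0.5248

Dv0 = (-7.00000, -17.00000, 7.00000); divide by -17.00000 → v1 = (0.41176, 1.00000, -0.41176)
Dv1 = (-5.23529, -8.70588, 7.05882); divide by -8.70588 → v2 = (0.60135, 1.00000, -0.81081)
Dv2 = (-6.01351, -11.45946, 8.84459); divide by -11.45946 → v3 = (0.52476, 1.00000, -0.77182)
Requested entry of v3: -890/-1696 = 0.5248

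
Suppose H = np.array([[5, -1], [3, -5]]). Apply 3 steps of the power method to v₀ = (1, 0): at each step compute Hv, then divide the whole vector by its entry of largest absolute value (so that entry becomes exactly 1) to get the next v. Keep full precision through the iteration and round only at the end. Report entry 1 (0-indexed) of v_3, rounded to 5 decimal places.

0.60000

Hv0 = (5.000000, 3.000000); divide by 5.000000 → v1 = (1.000000, 0.600000)
Hv1 = (4.400000, 0.000000); divide by 4.400000 → v2 = (1.000000, 0.000000)
Hv2 = (5.000000, 3.000000); divide by 5.000000 → v3 = (1.000000, 0.600000)
Requested entry of v3: 66/110 = 0.60000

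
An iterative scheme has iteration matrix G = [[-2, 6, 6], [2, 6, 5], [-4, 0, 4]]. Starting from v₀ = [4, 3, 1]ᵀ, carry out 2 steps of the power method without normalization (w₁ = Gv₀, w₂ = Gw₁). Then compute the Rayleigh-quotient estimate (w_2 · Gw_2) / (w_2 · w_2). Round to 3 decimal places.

w1 = Gv₀ = (16, 31, -12)
w2 = Gw1 = (82, 158, -112)
Gw2 = (112, 552, -776)
w2·Gw2 = 82·112 + 158·552 + (-112)·(-776) = 183312; w2·w2 = 82·82 + 158·158 + (-112)·(-112) = 44232
λ ≈ 183312/44232 = 4.144

λ ≈ 4.144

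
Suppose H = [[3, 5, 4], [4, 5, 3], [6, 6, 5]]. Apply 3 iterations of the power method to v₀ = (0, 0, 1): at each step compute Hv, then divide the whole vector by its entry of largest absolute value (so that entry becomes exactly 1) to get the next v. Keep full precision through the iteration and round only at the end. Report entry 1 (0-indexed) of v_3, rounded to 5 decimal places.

Hv0 = (4.000000, 3.000000, 5.000000); divide by 5.000000 → v1 = (0.800000, 0.600000, 1.000000)
Hv1 = (9.400000, 9.200000, 13.400000); divide by 13.400000 → v2 = (0.701493, 0.686567, 1.000000)
Hv2 = (9.537313, 9.238806, 13.328358); divide by 13.328358 → v3 = (0.715566, 0.693169, 1.000000)
Requested entry of v3: 619/893 = 0.69317

0.69317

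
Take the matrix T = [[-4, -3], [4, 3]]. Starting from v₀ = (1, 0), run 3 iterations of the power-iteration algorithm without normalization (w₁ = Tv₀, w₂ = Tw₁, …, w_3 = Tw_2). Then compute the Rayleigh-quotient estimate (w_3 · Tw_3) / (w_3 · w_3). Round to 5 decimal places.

w1 = Tv₀ = (-4, 4)
w2 = Tw1 = (4, -4)
w3 = Tw2 = (-4, 4)
Tw3 = (4, -4)
w3·Tw3 = (-4)·4 + 4·(-4) = -32; w3·w3 = (-4)·(-4) + 4·4 = 32
λ ≈ -32/32 = -1.00000

-1.00000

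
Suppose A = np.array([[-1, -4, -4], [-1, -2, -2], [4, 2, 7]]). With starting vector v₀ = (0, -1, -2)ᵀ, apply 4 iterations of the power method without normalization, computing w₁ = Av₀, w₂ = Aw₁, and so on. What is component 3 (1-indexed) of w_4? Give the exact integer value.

w1 = Av₀ = (12, 6, -16)
w2 = Aw1 = (28, 8, -52)
w3 = Aw2 = (148, 60, -236)
w4 = Aw3 = (556, 204, -940)
The requested component of w4 is -940.

-940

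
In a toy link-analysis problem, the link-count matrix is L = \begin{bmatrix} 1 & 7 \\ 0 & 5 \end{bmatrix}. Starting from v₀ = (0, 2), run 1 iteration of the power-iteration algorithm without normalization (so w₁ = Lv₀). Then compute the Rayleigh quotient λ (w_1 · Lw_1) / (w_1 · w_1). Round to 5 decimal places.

w1 = Lv₀ = (1·0 + 7·2; 0·0 + 5·2) = (14, 10)
Lw1 = (84, 50)
w1·Lw1 = 14·84 + 10·50 = 1676; w1·w1 = 14·14 + 10·10 = 296
λ ≈ 1676/296 = 5.66216

5.66216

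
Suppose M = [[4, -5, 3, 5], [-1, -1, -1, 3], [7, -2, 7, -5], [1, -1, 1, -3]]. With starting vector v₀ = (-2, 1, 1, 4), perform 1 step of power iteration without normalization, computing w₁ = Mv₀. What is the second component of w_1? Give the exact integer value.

12

w1 = Mv₀ = (4·(-2) + (-5)·1 + 3·1 + 5·4; (-1)·(-2) + (-1)·1 + (-1)·1 + 3·4; 7·(-2) + (-2)·1 + 7·1 + (-5)·4; 1·(-2) + (-1)·1 + 1·1 + (-3)·4) = (10, 12, -29, -14)
The requested component of w1 is 12.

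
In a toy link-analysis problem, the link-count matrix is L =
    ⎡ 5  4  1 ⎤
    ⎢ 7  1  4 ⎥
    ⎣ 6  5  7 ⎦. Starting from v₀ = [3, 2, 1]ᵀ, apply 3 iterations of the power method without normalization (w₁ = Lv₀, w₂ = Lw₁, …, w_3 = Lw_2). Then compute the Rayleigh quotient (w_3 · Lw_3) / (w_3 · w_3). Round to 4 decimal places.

12.7672

w1 = Lv₀ = (24, 27, 35)
w2 = Lw1 = (263, 335, 524)
w3 = Lw2 = (3179, 4272, 6921)
Lw3 = (39904, 54209, 88881)
w3·Lw3 = 3179·39904 + 4272·54209 + 6921·88881 = 973581065; w3·w3 = 3179·3179 + 4272·4272 + 6921·6921 = 76256266
λ ≈ 973581065/76256266 = 12.7672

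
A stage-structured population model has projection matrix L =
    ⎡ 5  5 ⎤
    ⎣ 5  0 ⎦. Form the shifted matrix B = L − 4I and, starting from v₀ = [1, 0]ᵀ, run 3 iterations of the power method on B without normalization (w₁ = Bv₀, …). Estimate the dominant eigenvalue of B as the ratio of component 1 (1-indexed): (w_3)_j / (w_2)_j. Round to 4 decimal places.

B = L − 4I has rows (1, 5); (5, -4)
w1 = Bv₀ = (1·1 + 5·0; 5·1 + (-4)·0) = (1, 5)
w2 = Bw1 = (1·1 + 5·5; 5·1 + (-4)·5) = (26, -15)
w3 = Bw2 = (-49, 190)
Ratio: -49/26 = -1.8846

μ ≈ -1.8846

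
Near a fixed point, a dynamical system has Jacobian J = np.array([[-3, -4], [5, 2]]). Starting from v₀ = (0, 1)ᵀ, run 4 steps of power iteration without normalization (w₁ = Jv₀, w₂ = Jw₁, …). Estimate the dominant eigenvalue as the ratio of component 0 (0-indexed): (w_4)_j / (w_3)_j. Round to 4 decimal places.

w1 = Jv₀ = ((-3)·0 + (-4)·1; 5·0 + 2·1) = (-4, 2)
w2 = Jw1 = ((-3)·(-4) + (-4)·2; 5·(-4) + 2·2) = (4, -16)
w3 = Jw2 = (52, -12)
w4 = Jw3 = (-108, 236)
Ratio at component: -108 / 52 = -2.0769

λ ≈ -2.0769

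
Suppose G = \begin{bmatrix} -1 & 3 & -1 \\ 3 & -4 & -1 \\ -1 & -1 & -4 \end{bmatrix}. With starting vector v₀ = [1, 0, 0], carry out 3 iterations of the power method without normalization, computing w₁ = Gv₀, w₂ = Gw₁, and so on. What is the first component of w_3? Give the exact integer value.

w1 = Gv₀ = ((-1)·1 + 3·0 + (-1)·0; 3·1 + (-4)·0 + (-1)·0; (-1)·1 + (-1)·0 + (-4)·0) = (-1, 3, -1)
w2 = Gw1 = ((-1)·(-1) + 3·3 + (-1)·(-1); 3·(-1) + (-4)·3 + (-1)·(-1); (-1)·(-1) + (-1)·3 + (-4)·(-1)) = (11, -14, 2)
w3 = Gw2 = (-55, 87, -5)
The requested component of w3 is -55.

-55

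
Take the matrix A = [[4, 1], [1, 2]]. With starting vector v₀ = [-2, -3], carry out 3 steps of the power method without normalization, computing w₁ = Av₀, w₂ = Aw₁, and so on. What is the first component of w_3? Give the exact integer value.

w1 = Av₀ = (4·(-2) + 1·(-3); 1·(-2) + 2·(-3)) = (-11, -8)
w2 = Aw1 = (4·(-11) + 1·(-8); 1·(-11) + 2·(-8)) = (-52, -27)
w3 = Aw2 = (-235, -106)
The requested component of w3 is -235.

-235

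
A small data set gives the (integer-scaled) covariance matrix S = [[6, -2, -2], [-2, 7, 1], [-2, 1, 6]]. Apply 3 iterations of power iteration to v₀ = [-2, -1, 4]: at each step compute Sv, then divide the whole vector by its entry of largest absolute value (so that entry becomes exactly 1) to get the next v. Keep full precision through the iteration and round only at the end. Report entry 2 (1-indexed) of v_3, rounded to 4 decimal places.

0.6388

Sv0 = (-18.00000, 1.00000, 27.00000); divide by 27.00000 → v1 = (-0.66667, 0.03704, 1.00000)
Sv1 = (-6.07407, 2.59259, 7.37037); divide by 7.37037 → v2 = (-0.82412, 0.35176, 1.00000)
Sv2 = (-7.64824, 5.11055, 8.00000); divide by 8.00000 → v3 = (-0.95603, 0.63882, 1.00000)
Requested entry of v3: 1017/1592 = 0.6388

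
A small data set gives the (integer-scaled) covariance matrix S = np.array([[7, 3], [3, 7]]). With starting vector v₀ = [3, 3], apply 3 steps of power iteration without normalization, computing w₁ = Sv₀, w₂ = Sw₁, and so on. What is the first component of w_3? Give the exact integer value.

3000

w1 = Sv₀ = (30, 30)
w2 = Sw1 = (300, 300)
w3 = Sw2 = (3000, 3000)
The requested component of w3 is 3000.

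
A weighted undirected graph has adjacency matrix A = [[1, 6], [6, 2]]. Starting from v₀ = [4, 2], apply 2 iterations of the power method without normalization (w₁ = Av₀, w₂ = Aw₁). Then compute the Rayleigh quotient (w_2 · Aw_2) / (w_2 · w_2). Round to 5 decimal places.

7.29775

w1 = Av₀ = (1·4 + 6·2; 6·4 + 2·2) = (16, 28)
w2 = Aw1 = (1·16 + 6·28; 6·16 + 2·28) = (184, 152)
Aw2 = (1096, 1408)
w2·Aw2 = 184·1096 + 152·1408 = 415680; w2·w2 = 184·184 + 152·152 = 56960
λ ≈ 415680/56960 = 7.29775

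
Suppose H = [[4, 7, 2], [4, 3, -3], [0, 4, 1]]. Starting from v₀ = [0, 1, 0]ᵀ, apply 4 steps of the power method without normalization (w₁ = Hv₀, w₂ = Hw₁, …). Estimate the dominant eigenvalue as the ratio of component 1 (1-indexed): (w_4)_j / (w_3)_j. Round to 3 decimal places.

8.637

w1 = Hv₀ = (4·0 + 7·1 + 2·0; 4·0 + 3·1 + (-3)·0; 0·0 + 4·1 + 1·0) = (7, 3, 4)
w2 = Hw1 = (4·7 + 7·3 + 2·4; 4·7 + 3·3 + (-3)·4; 0·7 + 4·3 + 1·4) = (57, 25, 16)
w3 = Hw2 = (435, 255, 116)
w4 = Hw3 = (3757, 2157, 1136)
Ratio at component: 3757 / 435 = 8.637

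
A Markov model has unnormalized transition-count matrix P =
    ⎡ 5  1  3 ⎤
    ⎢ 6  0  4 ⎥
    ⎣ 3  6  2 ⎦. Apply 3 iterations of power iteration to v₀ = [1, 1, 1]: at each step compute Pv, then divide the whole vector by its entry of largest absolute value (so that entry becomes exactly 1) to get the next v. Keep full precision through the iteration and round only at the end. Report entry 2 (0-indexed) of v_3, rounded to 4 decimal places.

Pv0 = (9.00000, 10.00000, 11.00000); divide by 11.00000 → v1 = (0.81818, 0.90909, 1.00000)
Pv1 = (8.00000, 8.90909, 9.90909); divide by 9.90909 → v2 = (0.80734, 0.89908, 1.00000)
Pv2 = (7.93578, 8.84404, 9.81651); divide by 9.81651 → v3 = (0.80841, 0.90093, 1.00000)
Requested entry of v3: 1070/1070 = 1.0000

1.0000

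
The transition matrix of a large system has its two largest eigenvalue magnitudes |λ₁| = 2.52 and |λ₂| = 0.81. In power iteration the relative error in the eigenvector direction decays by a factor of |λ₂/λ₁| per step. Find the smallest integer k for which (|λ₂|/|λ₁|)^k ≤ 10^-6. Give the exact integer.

13

|λ₂/λ₁| = 0.81/2.52 = 0.32143
Need k ≥ ln(10^-6) / ln(0.32143) = -13.8155 / -1.1350 ≈ 12.172
Smallest integer k satisfying the bound: 13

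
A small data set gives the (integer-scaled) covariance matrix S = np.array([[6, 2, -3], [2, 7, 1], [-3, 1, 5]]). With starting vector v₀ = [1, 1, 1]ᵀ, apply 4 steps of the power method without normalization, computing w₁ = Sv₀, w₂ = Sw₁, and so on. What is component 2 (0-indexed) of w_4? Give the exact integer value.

-423

w1 = Sv₀ = (6·1 + 2·1 + (-3)·1; 2·1 + 7·1 + 1·1; (-3)·1 + 1·1 + 5·1) = (5, 10, 3)
w2 = Sw1 = (6·5 + 2·10 + (-3)·3; 2·5 + 7·10 + 1·3; (-3)·5 + 1·10 + 5·3) = (41, 83, 10)
w3 = Sw2 = (382, 673, 10)
w4 = Sw3 = (3608, 5485, -423)
The requested component of w4 is -423.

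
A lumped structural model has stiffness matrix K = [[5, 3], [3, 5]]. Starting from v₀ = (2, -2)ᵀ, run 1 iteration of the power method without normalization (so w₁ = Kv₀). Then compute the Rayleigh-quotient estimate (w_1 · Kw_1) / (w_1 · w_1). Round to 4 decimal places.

w1 = Kv₀ = (4, -4)
Kw1 = (8, -8)
w1·Kw1 = 4·8 + (-4)·(-8) = 64; w1·w1 = 4·4 + (-4)·(-4) = 32
λ ≈ 64/32 = 2.0000

2.0000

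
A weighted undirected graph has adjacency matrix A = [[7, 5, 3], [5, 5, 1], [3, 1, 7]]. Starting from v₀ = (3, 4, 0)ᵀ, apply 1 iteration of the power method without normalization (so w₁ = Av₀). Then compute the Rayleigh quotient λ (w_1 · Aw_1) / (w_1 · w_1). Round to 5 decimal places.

w1 = Av₀ = (7·3 + 5·4 + 3·0; 5·3 + 5·4 + 1·0; 3·3 + 1·4 + 7·0) = (41, 35, 13)
Aw1 = (501, 393, 249)
w1·Aw1 = 41·501 + 35·393 + 13·249 = 37533; w1·w1 = 41·41 + 35·35 + 13·13 = 3075
λ ≈ 37533/3075 = 12.20585

λ ≈ 12.20585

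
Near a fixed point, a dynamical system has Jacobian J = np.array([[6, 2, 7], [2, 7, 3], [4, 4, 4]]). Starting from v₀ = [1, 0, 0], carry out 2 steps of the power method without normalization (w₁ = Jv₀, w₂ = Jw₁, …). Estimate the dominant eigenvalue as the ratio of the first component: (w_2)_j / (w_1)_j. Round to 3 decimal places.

λ ≈ 11.333

w1 = Jv₀ = (6·1 + 2·0 + 7·0; 2·1 + 7·0 + 3·0; 4·1 + 4·0 + 4·0) = (6, 2, 4)
w2 = Jw1 = (6·6 + 2·2 + 7·4; 2·6 + 7·2 + 3·4; 4·6 + 4·2 + 4·4) = (68, 38, 48)
Ratio at component: 68 / 6 = 11.333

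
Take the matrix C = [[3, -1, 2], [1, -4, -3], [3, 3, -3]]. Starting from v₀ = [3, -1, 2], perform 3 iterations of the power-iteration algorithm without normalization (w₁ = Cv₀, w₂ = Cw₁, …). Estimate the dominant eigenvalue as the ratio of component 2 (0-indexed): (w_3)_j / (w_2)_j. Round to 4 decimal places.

0.4000

w1 = Cv₀ = (14, 1, 0)
w2 = Cw1 = (41, 10, 45)
w3 = Cw2 = (203, -134, 18)
Ratio at component: 18 / 45 = 0.4000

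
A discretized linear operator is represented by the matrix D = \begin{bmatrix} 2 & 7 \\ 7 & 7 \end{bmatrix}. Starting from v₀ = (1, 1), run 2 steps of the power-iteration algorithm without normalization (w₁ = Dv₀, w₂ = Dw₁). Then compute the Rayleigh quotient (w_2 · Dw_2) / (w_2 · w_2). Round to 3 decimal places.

w1 = Dv₀ = (9, 14)
w2 = Dw1 = (116, 161)
Dw2 = (1359, 1939)
w2·Dw2 = 116·1359 + 161·1939 = 469823; w2·w2 = 116·116 + 161·161 = 39377
λ ≈ 469823/39377 = 11.931

11.931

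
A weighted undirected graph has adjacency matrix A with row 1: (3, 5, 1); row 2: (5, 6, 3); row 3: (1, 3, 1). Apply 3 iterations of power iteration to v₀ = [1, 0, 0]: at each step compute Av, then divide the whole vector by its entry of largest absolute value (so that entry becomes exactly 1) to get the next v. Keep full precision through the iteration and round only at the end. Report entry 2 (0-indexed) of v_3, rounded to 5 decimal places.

Av0 = (3.000000, 5.000000, 1.000000); divide by 5.000000 → v1 = (0.600000, 1.000000, 0.200000)
Av1 = (7.000000, 9.600000, 3.800000); divide by 9.600000 → v2 = (0.729167, 1.000000, 0.395833)
Av2 = (7.583333, 10.833333, 4.125000); divide by 10.833333 → v3 = (0.700000, 1.000000, 0.380769)
Requested entry of v3: 198/520 = 0.38077

0.38077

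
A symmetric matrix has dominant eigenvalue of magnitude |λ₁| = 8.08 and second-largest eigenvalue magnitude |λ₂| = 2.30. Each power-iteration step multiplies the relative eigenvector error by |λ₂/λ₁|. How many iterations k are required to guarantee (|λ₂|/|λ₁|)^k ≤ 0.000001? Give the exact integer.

11

|λ₂/λ₁| = 2.30/8.08 = 0.28465
Need k ≥ ln(0.000001) / ln(0.28465) = -13.8155 / -1.2565 ≈ 10.995
Smallest integer k satisfying the bound: 11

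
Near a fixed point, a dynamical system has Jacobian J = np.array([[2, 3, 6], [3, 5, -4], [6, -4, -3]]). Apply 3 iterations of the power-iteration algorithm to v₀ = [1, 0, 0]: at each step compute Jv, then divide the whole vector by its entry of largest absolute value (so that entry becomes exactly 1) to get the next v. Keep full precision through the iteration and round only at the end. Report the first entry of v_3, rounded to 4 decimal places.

-0.0528

Jv0 = (2.00000, 3.00000, 6.00000); divide by 6.00000 → v1 = (0.33333, 0.50000, 1.00000)
Jv1 = (8.16667, -0.50000, -3.00000); divide by 8.16667 → v2 = (1.00000, -0.06122, -0.36735)
Jv2 = (-0.38776, 4.16327, 7.34694); divide by 7.34694 → v3 = (-0.05278, 0.56667, 1.00000)
Requested entry of v3: -19/360 = -0.0528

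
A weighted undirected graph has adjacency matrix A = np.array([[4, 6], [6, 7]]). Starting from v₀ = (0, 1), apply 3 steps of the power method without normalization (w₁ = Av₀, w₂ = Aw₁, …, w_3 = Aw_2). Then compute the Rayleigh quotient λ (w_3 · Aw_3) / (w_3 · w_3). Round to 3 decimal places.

λ ≈ 11.685

w1 = Av₀ = (6, 7)
w2 = Aw1 = (66, 85)
w3 = Aw2 = (774, 991)
Aw3 = (9042, 11581)
w3·Aw3 = 774·9042 + 991·11581 = 18475279; w3·w3 = 774·774 + 991·991 = 1581157
λ ≈ 18475279/1581157 = 11.685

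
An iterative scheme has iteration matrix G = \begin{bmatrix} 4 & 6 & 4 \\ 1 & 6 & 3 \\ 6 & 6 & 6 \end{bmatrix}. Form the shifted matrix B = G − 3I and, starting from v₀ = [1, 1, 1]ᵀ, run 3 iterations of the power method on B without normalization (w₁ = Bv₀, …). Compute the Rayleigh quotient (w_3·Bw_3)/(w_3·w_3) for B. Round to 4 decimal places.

B = G − 3I has rows (1, 6, 4); (1, 3, 3); (6, 6, 3)
w1 = Bv₀ = (11, 7, 15)
w2 = Bw1 = (113, 77, 153)
w3 = Bw2 = (1187, 803, 1599)
Bw3 = (12401, 8393, 16737)
w3·Bw3 = 48222029; w3·w3 = 4610579; μ ≈ 48222029/4610579 = 10.4590

μ ≈ 10.4590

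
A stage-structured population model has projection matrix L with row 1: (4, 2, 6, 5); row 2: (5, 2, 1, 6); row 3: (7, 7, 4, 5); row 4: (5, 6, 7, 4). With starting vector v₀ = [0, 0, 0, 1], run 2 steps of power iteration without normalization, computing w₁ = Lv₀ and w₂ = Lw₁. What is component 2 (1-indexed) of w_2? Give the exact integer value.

w1 = Lv₀ = (5, 6, 5, 4)
w2 = Lw1 = (82, 66, 117, 112)
The requested component of w2 is 66.

66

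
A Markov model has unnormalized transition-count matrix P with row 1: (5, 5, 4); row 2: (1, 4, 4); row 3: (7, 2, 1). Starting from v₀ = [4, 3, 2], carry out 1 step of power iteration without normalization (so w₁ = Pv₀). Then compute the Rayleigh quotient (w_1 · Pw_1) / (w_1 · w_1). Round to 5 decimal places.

11.08546

w1 = Pv₀ = (5·4 + 5·3 + 4·2; 1·4 + 4·3 + 4·2; 7·4 + 2·3 + 1·2) = (43, 24, 36)
Pw1 = (479, 283, 385)
w1·Pw1 = 43·479 + 24·283 + 36·385 = 41249; w1·w1 = 43·43 + 24·24 + 36·36 = 3721
λ ≈ 41249/3721 = 11.08546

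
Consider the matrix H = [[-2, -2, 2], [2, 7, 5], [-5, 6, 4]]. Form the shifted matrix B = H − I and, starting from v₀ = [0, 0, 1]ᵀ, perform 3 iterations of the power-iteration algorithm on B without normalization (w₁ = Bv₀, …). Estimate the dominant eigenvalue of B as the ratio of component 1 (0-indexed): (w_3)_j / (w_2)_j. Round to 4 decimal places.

μ ≈ 8.5510

B = H − I has rows (-3, -2, 2); (2, 6, 5); (-5, 6, 3)
w1 = Bv₀ = (2, 5, 3)
w2 = Bw1 = (-10, 49, 29)
w3 = Bw2 = (-10, 419, 431)
Ratio: 419/49 = 8.5510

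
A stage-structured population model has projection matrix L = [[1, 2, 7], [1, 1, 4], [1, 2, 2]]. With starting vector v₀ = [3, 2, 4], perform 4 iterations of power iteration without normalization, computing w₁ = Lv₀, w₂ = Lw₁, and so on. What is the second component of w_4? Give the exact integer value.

w1 = Lv₀ = (1·3 + 2·2 + 7·4; 1·3 + 1·2 + 4·4; 1·3 + 2·2 + 2·4) = (35, 21, 15)
w2 = Lw1 = (1·35 + 2·21 + 7·15; 1·35 + 1·21 + 4·15; 1·35 + 2·21 + 2·15) = (182, 116, 107)
w3 = Lw2 = (1163, 726, 628)
w4 = Lw3 = (7011, 4401, 3871)
The requested component of w4 is 4401.

4401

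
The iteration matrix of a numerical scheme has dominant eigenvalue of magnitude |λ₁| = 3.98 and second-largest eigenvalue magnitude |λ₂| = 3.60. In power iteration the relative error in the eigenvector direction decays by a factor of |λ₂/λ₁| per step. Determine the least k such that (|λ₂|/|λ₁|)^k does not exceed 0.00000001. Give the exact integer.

|λ₂/λ₁| = 3.60/3.98 = 0.90452
Need k ≥ ln(0.00000001) / ln(0.90452) = -18.4207 / -0.1003 ≈ 183.568
Smallest integer k satisfying the bound: 184

184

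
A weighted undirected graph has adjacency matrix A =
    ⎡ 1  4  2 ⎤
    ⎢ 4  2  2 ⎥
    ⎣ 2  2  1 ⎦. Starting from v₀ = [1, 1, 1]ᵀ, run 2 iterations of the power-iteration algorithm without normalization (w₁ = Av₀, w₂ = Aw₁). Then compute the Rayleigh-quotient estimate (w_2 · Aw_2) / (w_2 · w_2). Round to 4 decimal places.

6.8857

w1 = Av₀ = (1·1 + 4·1 + 2·1; 4·1 + 2·1 + 2·1; 2·1 + 2·1 + 1·1) = (7, 8, 5)
w2 = Aw1 = (1·7 + 4·8 + 2·5; 4·7 + 2·8 + 2·5; 2·7 + 2·8 + 1·5) = (49, 54, 35)
Aw2 = (335, 374, 241)
w2·Aw2 = 49·335 + 54·374 + 35·241 = 45046; w2·w2 = 49·49 + 54·54 + 35·35 = 6542
λ ≈ 45046/6542 = 6.8857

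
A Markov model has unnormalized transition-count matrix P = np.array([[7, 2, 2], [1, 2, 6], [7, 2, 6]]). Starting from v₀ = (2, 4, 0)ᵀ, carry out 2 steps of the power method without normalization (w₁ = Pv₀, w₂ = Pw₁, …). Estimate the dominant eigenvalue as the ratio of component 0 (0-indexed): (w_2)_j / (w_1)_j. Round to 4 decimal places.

w1 = Pv₀ = (22, 10, 22)
w2 = Pw1 = (218, 174, 306)
Ratio at component: 218 / 22 = 9.9091

9.9091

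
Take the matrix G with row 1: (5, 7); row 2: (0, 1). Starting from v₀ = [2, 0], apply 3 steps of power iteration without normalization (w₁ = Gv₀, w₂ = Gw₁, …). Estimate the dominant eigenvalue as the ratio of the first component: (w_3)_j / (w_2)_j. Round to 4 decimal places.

w1 = Gv₀ = (10, 0)
w2 = Gw1 = (50, 0)
w3 = Gw2 = (250, 0)
Ratio at component: 250 / 50 = 5.0000

5.0000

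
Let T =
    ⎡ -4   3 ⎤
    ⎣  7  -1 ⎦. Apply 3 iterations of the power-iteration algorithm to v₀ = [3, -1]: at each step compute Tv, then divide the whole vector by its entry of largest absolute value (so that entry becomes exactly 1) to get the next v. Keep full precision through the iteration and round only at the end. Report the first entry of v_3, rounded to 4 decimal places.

Tv0 = (-15.00000, 22.00000); divide by 22.00000 → v1 = (-0.68182, 1.00000)
Tv1 = (5.72727, -5.77273); divide by -5.77273 → v2 = (-0.99213, 1.00000)
Tv2 = (6.96850, -7.94488); divide by -7.94488 → v3 = (-0.87711, 1.00000)
Requested entry of v3: -885/1009 = -0.8771

-0.8771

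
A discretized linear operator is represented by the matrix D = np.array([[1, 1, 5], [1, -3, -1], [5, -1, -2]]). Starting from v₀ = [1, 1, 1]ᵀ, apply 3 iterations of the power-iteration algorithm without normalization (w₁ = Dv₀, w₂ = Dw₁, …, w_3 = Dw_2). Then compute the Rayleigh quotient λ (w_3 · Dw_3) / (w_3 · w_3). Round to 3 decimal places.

λ ≈ -0.519

w1 = Dv₀ = (7, -3, 2)
w2 = Dw1 = (14, 14, 34)
w3 = Dw2 = (198, -62, -12)
Dw3 = (76, 396, 1076)
w3·Dw3 = 198·76 + (-62)·396 + (-12)·1076 = -22416; w3·w3 = 198·198 + (-62)·(-62) + (-12)·(-12) = 43192
λ ≈ -22416/43192 = -0.519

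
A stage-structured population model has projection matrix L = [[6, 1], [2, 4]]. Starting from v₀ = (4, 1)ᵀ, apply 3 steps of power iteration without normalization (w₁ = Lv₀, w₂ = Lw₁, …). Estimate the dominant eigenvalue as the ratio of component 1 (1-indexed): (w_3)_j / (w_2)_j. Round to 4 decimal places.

w1 = Lv₀ = (25, 12)
w2 = Lw1 = (162, 98)
w3 = Lw2 = (1070, 716)
Ratio at component: 1070 / 162 = 6.6049

6.6049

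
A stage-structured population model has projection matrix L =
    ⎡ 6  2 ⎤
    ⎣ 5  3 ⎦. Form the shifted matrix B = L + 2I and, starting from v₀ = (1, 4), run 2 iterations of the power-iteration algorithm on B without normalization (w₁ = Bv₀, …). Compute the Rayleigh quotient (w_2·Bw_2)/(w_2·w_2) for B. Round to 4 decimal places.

B = L + 2I has rows (8, 2); (5, 5)
w1 = Bv₀ = (8·1 + 2·4; 5·1 + 5·4) = (16, 25)
w2 = Bw1 = (8·16 + 2·25; 5·16 + 5·25) = (178, 205)
Bw2 = (1834, 1915)
w2·Bw2 = 719027; w2·w2 = 73709; μ ≈ 719027/73709 = 9.7549

μ ≈ 9.7549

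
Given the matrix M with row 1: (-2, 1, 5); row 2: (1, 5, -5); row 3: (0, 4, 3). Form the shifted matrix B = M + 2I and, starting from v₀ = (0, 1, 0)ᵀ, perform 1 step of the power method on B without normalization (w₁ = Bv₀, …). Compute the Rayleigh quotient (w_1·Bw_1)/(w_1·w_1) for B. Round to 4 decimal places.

B = M + 2I has rows (0, 1, 5); (1, 7, -5); (0, 4, 5)
w1 = Bv₀ = (0·0 + 1·1 + 5·0; 1·0 + 7·1 + (-5)·0; 0·0 + 4·1 + 5·0) = (1, 7, 4)
Bw1 = (27, 30, 48)
w1·Bw1 = 429; w1·w1 = 66; μ ≈ 429/66 = 6.5000

μ ≈ 6.5000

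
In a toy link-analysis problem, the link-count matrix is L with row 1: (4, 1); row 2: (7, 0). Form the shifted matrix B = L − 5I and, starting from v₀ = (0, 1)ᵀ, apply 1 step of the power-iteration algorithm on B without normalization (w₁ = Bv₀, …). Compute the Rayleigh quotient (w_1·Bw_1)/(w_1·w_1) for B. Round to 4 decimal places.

-6.3846

B = L − 5I has rows (-1, 1); (7, -5)
w1 = Bv₀ = ((-1)·0 + 1·1; 7·0 + (-5)·1) = (1, -5)
Bw1 = (-6, 32)
w1·Bw1 = -166; w1·w1 = 26; μ ≈ -166/26 = -6.3846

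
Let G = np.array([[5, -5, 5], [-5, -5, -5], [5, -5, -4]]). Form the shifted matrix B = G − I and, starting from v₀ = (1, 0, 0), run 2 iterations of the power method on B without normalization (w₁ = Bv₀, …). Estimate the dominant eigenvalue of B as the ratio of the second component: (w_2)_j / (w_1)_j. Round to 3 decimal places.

B = G − I has rows (4, -5, 5); (-5, -6, -5); (5, -5, -5)
w1 = Bv₀ = (4, -5, 5)
w2 = Bw1 = (66, -15, 20)
Ratio: -15/-5 = 3.000

μ ≈ 3.000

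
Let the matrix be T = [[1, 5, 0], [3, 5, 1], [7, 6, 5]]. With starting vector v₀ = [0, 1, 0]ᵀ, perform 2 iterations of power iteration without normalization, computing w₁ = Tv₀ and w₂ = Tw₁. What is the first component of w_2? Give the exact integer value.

30

w1 = Tv₀ = (5, 5, 6)
w2 = Tw1 = (30, 46, 95)
The requested component of w2 is 30.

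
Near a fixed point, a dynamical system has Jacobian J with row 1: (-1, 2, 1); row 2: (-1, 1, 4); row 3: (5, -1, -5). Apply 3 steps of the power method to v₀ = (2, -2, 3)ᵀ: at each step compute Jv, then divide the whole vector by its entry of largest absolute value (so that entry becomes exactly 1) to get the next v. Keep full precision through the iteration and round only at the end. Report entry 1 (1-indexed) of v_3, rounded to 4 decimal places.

Jv0 = (-3.00000, 8.00000, -3.00000); divide by 8.00000 → v1 = (-0.37500, 1.00000, -0.37500)
Jv1 = (2.00000, -0.12500, -1.00000); divide by 2.00000 → v2 = (1.00000, -0.06250, -0.50000)
Jv2 = (-1.62500, -3.06250, 7.56250); divide by 7.56250 → v3 = (-0.21488, -0.40496, 1.00000)
Requested entry of v3: -26/121 = -0.2149

-0.2149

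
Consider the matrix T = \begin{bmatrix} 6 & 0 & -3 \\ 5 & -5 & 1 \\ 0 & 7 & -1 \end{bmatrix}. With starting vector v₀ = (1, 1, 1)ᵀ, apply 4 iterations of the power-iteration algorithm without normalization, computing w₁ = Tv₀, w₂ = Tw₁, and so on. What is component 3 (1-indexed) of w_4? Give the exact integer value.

w1 = Tv₀ = (6·1 + 0·1 + (-3)·1; 5·1 + (-5)·1 + 1·1; 0·1 + 7·1 + (-1)·1) = (3, 1, 6)
w2 = Tw1 = (6·3 + 0·1 + (-3)·6; 5·3 + (-5)·1 + 1·6; 0·3 + 7·1 + (-1)·6) = (0, 16, 1)
w3 = Tw2 = (-3, -79, 111)
w4 = Tw3 = (-351, 491, -664)
The requested component of w4 is -664.

-664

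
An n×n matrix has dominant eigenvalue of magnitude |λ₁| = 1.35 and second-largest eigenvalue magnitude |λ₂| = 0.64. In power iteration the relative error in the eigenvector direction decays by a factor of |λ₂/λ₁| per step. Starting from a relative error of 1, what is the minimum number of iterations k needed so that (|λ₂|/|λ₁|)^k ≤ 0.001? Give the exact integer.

10

|λ₂/λ₁| = 0.64/1.35 = 0.47407
Need k ≥ ln(0.001) / ln(0.47407) = -6.9078 / -0.7464 ≈ 9.255
Smallest integer k satisfying the bound: 10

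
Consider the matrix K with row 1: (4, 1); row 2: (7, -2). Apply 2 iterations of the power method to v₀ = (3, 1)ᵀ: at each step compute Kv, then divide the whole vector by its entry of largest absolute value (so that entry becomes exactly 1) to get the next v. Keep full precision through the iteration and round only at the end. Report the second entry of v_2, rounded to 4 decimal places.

Kv0 = (13.00000, 19.00000); divide by 19.00000 → v1 = (0.68421, 1.00000)
Kv1 = (3.73684, 2.78947); divide by 3.73684 → v2 = (1.00000, 0.74648)
Requested entry of v2: 53/71 = 0.7465

0.7465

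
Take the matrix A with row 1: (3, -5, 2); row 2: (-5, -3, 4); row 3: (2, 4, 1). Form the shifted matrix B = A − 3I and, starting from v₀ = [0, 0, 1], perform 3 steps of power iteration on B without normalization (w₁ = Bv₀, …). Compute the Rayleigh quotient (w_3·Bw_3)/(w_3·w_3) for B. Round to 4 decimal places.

-11.0386

B = A − 3I has rows (0, -5, 2); (-5, -6, 4); (2, 4, -2)
w1 = Bv₀ = (0·0 + (-5)·0 + 2·1; (-5)·0 + (-6)·0 + 4·1; 2·0 + 4·0 + (-2)·1) = (2, 4, -2)
w2 = Bw1 = (0·2 + (-5)·4 + 2·(-2); (-5)·2 + (-6)·4 + 4·(-2); 2·2 + 4·4 + (-2)·(-2)) = (-24, -42, 24)
w3 = Bw2 = (258, 468, -264)
Bw3 = (-2868, -5154, 2916)
w3·Bw3 = -3921840; w3·w3 = 355284; μ ≈ -3921840/355284 = -11.0386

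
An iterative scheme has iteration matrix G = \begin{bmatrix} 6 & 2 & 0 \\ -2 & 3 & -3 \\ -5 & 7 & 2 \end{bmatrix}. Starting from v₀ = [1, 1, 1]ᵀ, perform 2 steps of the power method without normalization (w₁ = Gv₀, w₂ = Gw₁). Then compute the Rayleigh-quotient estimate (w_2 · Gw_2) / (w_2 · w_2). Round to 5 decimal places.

w1 = Gv₀ = (8, -2, 4)
w2 = Gw1 = (44, -34, -46)
Gw2 = (196, -52, -550)
w2·Gw2 = 44·196 + (-34)·(-52) + (-46)·(-550) = 35692; w2·w2 = 44·44 + (-34)·(-34) + (-46)·(-46) = 5208
λ ≈ 35692/5208 = 6.85330

λ ≈ 6.85330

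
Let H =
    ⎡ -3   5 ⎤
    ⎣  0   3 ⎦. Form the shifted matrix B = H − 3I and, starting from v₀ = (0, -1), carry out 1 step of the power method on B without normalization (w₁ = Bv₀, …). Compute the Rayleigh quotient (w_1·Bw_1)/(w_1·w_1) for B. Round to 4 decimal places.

-6.0000

B = H − 3I has rows (-6, 5); (0, 0)
w1 = Bv₀ = (-5, 0)
Bw1 = (30, 0)
w1·Bw1 = -150; w1·w1 = 25; μ ≈ -150/25 = -6.0000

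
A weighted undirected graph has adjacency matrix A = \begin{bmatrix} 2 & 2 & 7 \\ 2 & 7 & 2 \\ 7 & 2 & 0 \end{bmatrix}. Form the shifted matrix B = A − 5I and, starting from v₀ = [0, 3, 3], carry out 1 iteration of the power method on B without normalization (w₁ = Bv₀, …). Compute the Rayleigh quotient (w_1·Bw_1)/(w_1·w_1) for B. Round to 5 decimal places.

-5.07547

B = A − 5I has rows (-3, 2, 7); (2, 2, 2); (7, 2, -5)
w1 = Bv₀ = (27, 12, -9)
Bw1 = (-120, 60, 258)
w1·Bw1 = -4842; w1·w1 = 954; μ ≈ -4842/954 = -5.07547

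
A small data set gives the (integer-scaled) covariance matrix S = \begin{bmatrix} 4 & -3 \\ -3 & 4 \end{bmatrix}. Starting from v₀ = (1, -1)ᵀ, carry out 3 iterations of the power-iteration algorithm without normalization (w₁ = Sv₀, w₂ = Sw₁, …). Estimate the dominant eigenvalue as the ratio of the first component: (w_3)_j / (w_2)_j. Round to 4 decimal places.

λ ≈ 7.0000

w1 = Sv₀ = (4·1 + (-3)·(-1); (-3)·1 + 4·(-1)) = (7, -7)
w2 = Sw1 = (4·7 + (-3)·(-7); (-3)·7 + 4·(-7)) = (49, -49)
w3 = Sw2 = (343, -343)
Ratio at component: 343 / 49 = 7.0000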